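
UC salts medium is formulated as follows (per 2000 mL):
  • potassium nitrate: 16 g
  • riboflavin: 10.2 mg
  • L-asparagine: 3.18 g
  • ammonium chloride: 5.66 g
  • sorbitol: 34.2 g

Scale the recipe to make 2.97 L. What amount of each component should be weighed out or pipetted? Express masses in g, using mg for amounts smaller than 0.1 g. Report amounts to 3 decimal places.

potassium nitrate 23.760 g; riboflavin 15.147 mg; L-asparagine 4.722 g; ammonium chloride 8.405 g; sorbitol 50.787 g

Ratio of target to recipe volume: 2970 / 2000 = 1.485.
potassium nitrate: 16 g × (2970 mL / 2000 mL) = 23.760 g
riboflavin: 10.2 mg × (2970 mL / 2000 mL) = 15.147 mg
L-asparagine: 3.18 g × (2970 mL / 2000 mL) = 4.722 g
ammonium chloride: 5.66 g × (2970 mL / 2000 mL) = 8.405 g
sorbitol: 34.2 g × (2970 mL / 2000 mL) = 50.787 g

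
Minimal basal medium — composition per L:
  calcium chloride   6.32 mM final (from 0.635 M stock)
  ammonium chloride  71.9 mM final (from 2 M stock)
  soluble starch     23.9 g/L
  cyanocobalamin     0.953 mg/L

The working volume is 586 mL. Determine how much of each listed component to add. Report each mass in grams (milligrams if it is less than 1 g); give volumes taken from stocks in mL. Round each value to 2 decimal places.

calcium chloride 5.83 mL; ammonium chloride 21.07 mL; soluble starch 14.01 g; cyanocobalamin 0.56 mg

Target volume = 586 mL = 0.586 L.
calcium chloride: C1V1 = C2V2 → 6.32 mM × 586 mL ÷ 635 mM = 5.83 mL
ammonium chloride: V = C2·V2/C1 = 71.9 mM × 586 mL ÷ 2000 mM = 21.07 mL
soluble starch: 23.9 g/L × 0.586 L = 14.01 g
cyanocobalamin: 0.953 mg/L × 0.586 L = 0.56 mg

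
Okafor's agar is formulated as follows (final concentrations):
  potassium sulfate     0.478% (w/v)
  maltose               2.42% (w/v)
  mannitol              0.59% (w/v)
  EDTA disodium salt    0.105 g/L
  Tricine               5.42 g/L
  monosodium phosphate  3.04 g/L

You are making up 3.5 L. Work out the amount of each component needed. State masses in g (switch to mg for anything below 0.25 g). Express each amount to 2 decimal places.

Scale factor relative to 1 L: 3.5.
potassium sulfate: 0.478% w/v = 4.78 g/L → 4.78 × 3.5 L = 16.73 g
maltose: 2.42% w/v = 24.2 g/L → 24.2 × 3.5 L = 84.70 g
mannitol: 0.59 g per 100 mL × 3500 mL ÷ 100 = 20.65 g
EDTA disodium salt: 0.105 g/L × 3.5 L = 0.37 g
Tricine: 5.42 g/L × 3.5 L = 18.97 g
monosodium phosphate: 3.04 g/L × 3.5 L = 10.64 g

potassium sulfate 16.73 g; maltose 84.70 g; mannitol 20.65 g; EDTA disodium salt 0.37 g; Tricine 18.97 g; monosodium phosphate 10.64 g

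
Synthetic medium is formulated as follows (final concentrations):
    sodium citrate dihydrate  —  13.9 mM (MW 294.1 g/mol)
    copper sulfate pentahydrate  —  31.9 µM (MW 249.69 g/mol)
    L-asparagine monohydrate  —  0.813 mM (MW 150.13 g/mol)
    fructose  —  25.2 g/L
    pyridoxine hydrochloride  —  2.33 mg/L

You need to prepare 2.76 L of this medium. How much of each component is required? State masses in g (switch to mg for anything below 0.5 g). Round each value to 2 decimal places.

sodium citrate dihydrate 11.28 g; copper sulfate pentahydrate 21.98 mg; L-asparagine monohydrate 336.87 mg; fructose 69.55 g; pyridoxine hydrochloride 6.43 mg

Working volume: 2.76 L.
sodium citrate dihydrate: 13.9 mmol/L × 294.1 g/mol × 2.76 L ÷ 1000 = 11.28 g
copper sulfate pentahydrate: 31.9 µmol/L × 249.69 g/mol × 2.76 L ÷ 1000 = 21.98 mg
L-asparagine monohydrate: 0.813 mmol/L × 150.13 mg/mmol × 2.76 L = 336.87 mg
fructose: 25.2 g/L × 2.76 L = 69.55 g
pyridoxine hydrochloride: 2.33 mg/L × 2.76 L = 6.43 mg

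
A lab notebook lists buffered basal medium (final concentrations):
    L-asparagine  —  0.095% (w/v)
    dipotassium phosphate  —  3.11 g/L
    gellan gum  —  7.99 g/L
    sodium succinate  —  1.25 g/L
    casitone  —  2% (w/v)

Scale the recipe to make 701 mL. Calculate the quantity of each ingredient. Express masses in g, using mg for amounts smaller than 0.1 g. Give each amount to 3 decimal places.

Working volume: 701 mL = 0.701 L.
L-asparagine: 0.095 g per 100 mL × 701 mL ÷ 100 = 0.666 g
dipotassium phosphate: 3.11 g/L × 0.701 L = 2.180 g
gellan gum: 7.99 g/L × 0.701 L = 5.601 g
sodium succinate: 1.25 g/L × 0.701 L = 0.876 g
casitone: 2% w/v = 20 g/L → 20 × 0.701 L = 14.020 g

L-asparagine 0.666 g; dipotassium phosphate 2.180 g; gellan gum 5.601 g; sodium succinate 0.876 g; casitone 14.020 g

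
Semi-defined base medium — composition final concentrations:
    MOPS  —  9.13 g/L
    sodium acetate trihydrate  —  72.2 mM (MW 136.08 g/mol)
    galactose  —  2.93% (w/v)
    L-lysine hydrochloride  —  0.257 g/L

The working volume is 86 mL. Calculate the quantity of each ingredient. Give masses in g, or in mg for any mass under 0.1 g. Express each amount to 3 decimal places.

MOPS 0.785 g; sodium acetate trihydrate 0.845 g; galactose 2.520 g; L-lysine hydrochloride 22.102 mg

Scale factor relative to 1 L: 0.086.
MOPS: 9.13 g/L × 0.086 L = 0.785 g
sodium acetate trihydrate: 72.2 mmol/L × 136.08 g/mol × 0.086 L ÷ 1000 = 0.845 g
galactose: 2.93 g per 100 mL × 86 mL ÷ 100 = 2.520 g
L-lysine hydrochloride: 0.257 g/L × 0.086 L = 0.022102 g = 22.102 mg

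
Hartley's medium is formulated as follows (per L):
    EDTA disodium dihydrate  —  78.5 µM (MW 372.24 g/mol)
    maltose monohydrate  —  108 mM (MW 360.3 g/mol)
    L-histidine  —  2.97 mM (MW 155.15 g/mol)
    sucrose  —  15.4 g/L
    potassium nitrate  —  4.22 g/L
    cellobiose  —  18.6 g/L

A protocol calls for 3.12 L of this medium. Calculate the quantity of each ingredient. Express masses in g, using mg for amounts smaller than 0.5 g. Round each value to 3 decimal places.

EDTA disodium dihydrate 91.169 mg; maltose monohydrate 121.407 g; L-histidine 1.438 g; sucrose 48.048 g; potassium nitrate 13.166 g; cellobiose 58.032 g

Scale factor relative to 1 L: 3.12.
EDTA disodium dihydrate: 78.5 µmol/L × 372.24 g/mol × 3.12 L ÷ 1000 = 91.169 mg
maltose monohydrate: 108 mmol/L × 360.3 g/mol × 3.12 L ÷ 1000 = 121.407 g
L-histidine: 2.97 mmol/L × 155.15 g/mol × 3.12 L ÷ 1000 = 1.438 g
sucrose: 15.4 g/L × 3.12 L = 48.048 g
potassium nitrate: 4.22 g/L × 3.12 L = 13.166 g
cellobiose: 18.6 g/L × 3.12 L = 58.032 g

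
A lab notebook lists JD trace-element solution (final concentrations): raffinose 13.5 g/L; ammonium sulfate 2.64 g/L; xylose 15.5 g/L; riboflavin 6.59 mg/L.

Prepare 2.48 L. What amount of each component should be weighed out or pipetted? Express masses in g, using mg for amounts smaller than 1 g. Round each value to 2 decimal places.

Working volume: 2.48 L.
raffinose: 13.5 g/L × 2.48 L = 33.48 g
ammonium sulfate: 2.64 g/L × 2.48 L = 6.55 g
xylose: 15.5 g/L × 2.48 L = 38.44 g
riboflavin: 6.59 mg/L × 2.48 L = 16.34 mg

raffinose 33.48 g; ammonium sulfate 6.55 g; xylose 38.44 g; riboflavin 16.34 mg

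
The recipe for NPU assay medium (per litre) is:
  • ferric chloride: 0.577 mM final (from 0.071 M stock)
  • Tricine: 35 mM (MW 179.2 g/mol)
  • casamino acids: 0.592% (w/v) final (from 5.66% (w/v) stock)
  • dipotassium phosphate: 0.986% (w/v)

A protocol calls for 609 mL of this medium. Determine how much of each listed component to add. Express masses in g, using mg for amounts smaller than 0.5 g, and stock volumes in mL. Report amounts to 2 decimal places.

Target volume = 609 mL = 0.609 L.
ferric chloride: V = C2·V2/C1 = 0.577 mM × 609 mL ÷ 71 mM = 4.95 mL
Tricine: 35 mmol/L × 179.2 g/mol × 0.609 L ÷ 1000 = 3.82 g
casamino acids: C1V1 = C2V2 → 0.592% ÷ 5.66% × 609 mL = 63.70 mL
dipotassium phosphate: 0.986 g per 100 mL × 609 mL ÷ 100 = 6.00 g

ferric chloride 4.95 mL; Tricine 3.82 g; casamino acids 63.70 mL; dipotassium phosphate 6.00 g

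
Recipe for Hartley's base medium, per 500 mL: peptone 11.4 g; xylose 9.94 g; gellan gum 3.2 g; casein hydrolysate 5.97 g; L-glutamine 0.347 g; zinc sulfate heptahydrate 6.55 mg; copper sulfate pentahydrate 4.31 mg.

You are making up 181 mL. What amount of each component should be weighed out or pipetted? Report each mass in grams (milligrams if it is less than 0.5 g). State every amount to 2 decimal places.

Scale factor = 181 mL / 500 mL = 0.362.
peptone: 11.4 g × (181 mL / 500 mL) = 4.13 g
xylose: 9.94 g × (181 mL / 500 mL) = 3.60 g
gellan gum: 3.2 g × (181 mL / 500 mL) = 1.16 g
casein hydrolysate: 5.97 g × (181 mL / 500 mL) = 2.16 g
L-glutamine: 0.347 g × (181 mL / 500 mL) = 0.125614 g = 125.61 mg
zinc sulfate heptahydrate: 6.55 mg × (181 mL / 500 mL) = 2.37 mg
copper sulfate pentahydrate: 4.31 mg × (181 mL / 500 mL) = 1.56 mg

peptone 4.13 g; xylose 3.60 g; gellan gum 1.16 g; casein hydrolysate 2.16 g; L-glutamine 125.61 mg; zinc sulfate heptahydrate 2.37 mg; copper sulfate pentahydrate 1.56 mg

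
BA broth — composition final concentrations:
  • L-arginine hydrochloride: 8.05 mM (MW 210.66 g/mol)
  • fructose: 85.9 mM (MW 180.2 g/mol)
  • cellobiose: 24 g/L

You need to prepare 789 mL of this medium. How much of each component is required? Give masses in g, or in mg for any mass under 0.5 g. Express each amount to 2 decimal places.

L-arginine hydrochloride 1.34 g; fructose 12.21 g; cellobiose 18.94 g

Scale factor relative to 1 L: 0.789.
L-arginine hydrochloride: 8.05 mmol/L × 210.66 g/mol × 0.789 L ÷ 1000 = 1.34 g
fructose: 85.9 mmol/L × 180.2 g/mol × 0.789 L ÷ 1000 = 12.21 g
cellobiose: 24 g/L × 0.789 L = 18.94 g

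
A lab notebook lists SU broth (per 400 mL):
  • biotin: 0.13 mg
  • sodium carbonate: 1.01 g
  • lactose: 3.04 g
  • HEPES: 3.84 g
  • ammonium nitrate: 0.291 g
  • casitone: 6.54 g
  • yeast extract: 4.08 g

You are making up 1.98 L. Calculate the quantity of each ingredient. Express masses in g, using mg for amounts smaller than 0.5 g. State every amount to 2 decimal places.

Scale factor = 1980 mL / 400 mL = 4.95.
biotin: 0.13 mg × (1980 mL / 400 mL) = 0.64 mg
sodium carbonate: 1.01 g × (1980 mL / 400 mL) = 5.00 g
lactose: 3.04 g × (1980 mL / 400 mL) = 15.05 g
HEPES: 3.84 g × (1980 mL / 400 mL) = 19.01 g
ammonium nitrate: 0.291 g × (1980 mL / 400 mL) = 1.44 g
casitone: 6.54 g × (1980 mL / 400 mL) = 32.37 g
yeast extract: 4.08 g × (1980 mL / 400 mL) = 20.20 g

biotin 0.64 mg; sodium carbonate 5.00 g; lactose 15.05 g; HEPES 19.01 g; ammonium nitrate 1.44 g; casitone 32.37 g; yeast extract 20.20 g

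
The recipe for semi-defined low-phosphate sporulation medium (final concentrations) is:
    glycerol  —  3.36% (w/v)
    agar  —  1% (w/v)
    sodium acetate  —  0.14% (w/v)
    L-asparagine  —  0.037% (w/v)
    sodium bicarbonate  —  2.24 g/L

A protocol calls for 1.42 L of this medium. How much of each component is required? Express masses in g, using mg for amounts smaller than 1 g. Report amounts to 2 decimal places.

Working volume: 1.42 L.
glycerol: 3.36 g per 100 mL × 1420 mL ÷ 100 = 47.71 g
agar: 1 g per 100 mL × 1420 mL ÷ 100 = 14.20 g
sodium acetate: 0.14% w/v = 1.4 g/L → 1.4 × 1.42 L = 1.99 g
L-asparagine: 0.037% w/v = 0.37 g/L → 0.37 × 1.42 L = 0.5254 g = 525.40 mg
sodium bicarbonate: 2.24 g/L × 1.42 L = 3.18 g

glycerol 47.71 g; agar 14.20 g; sodium acetate 1.99 g; L-asparagine 525.40 mg; sodium bicarbonate 3.18 g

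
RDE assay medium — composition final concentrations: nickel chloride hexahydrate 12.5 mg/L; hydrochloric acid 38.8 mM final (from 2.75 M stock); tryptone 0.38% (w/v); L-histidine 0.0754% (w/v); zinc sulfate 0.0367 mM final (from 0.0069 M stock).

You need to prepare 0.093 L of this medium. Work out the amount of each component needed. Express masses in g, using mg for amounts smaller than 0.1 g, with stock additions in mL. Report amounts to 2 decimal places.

nickel chloride hexahydrate 1.16 mg; hydrochloric acid 1.31 mL; tryptone 0.35 g; L-histidine 70.12 mg; zinc sulfate 0.49 mL

Scale factor relative to 1 L: 0.093.
nickel chloride hexahydrate: 12.5 mg/L × 0.093 L = 1.16 mg
hydrochloric acid: dilute stock: 38.8 mM × 93 mL ÷ 2750 mM = 1.31 mL
tryptone: 0.38% w/v = 3.8 g/L → 3.8 × 0.093 L = 0.35 g
L-histidine: 0.0754% w/v = 0.754 g/L → 0.754 × 0.093 L = 0.070122 g = 70.12 mg
zinc sulfate: C1V1 = C2V2 → 0.0367 mM × 93 mL ÷ 6.9 mM = 0.49 mL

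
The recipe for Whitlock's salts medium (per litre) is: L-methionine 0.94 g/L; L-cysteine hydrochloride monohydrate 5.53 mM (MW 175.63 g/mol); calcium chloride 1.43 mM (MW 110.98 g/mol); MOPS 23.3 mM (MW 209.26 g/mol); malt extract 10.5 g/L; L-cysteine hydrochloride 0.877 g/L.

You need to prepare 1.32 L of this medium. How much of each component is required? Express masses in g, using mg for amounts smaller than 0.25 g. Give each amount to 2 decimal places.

Scale factor relative to 1 L: 1.32.
L-methionine: 0.94 g/L × 1.32 L = 1.24 g
L-cysteine hydrochloride monohydrate: 5.53 mmol/L × 175.63 g/mol × 1.32 L ÷ 1000 = 1.28 g
calcium chloride: 1.43 mmol/L × 110.98 mg/mmol × 1.32 L = 209.49 mg
MOPS: 23.3 mmol/L × 209.26 g/mol × 1.32 L ÷ 1000 = 6.44 g
malt extract: 10.5 g/L × 1.32 L = 13.86 g
L-cysteine hydrochloride: 0.877 g/L × 1.32 L = 1.16 g

L-methionine 1.24 g; L-cysteine hydrochloride monohydrate 1.28 g; calcium chloride 209.49 mg; MOPS 6.44 g; malt extract 13.86 g; L-cysteine hydrochloride 1.16 g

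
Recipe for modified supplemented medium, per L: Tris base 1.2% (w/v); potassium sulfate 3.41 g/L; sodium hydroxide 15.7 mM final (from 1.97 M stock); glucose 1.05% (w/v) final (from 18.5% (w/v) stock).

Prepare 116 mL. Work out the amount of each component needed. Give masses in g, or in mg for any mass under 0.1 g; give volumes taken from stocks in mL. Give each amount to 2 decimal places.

Tris base 1.39 g; potassium sulfate 0.40 g; sodium hydroxide 0.92 mL; glucose 6.58 mL

Working volume: 116 mL = 0.116 L.
Tris base: 1.2% w/v = 12 g/L → 12 × 0.116 L = 1.39 g
potassium sulfate: 3.41 g/L × 0.116 L = 0.40 g
sodium hydroxide: C1V1 = C2V2 → 15.7 mM × 116 mL ÷ 1970 mM = 0.92 mL
glucose: V = C2·V2/C1 = 1.05% ÷ 18.5% × 116 mL = 6.58 mL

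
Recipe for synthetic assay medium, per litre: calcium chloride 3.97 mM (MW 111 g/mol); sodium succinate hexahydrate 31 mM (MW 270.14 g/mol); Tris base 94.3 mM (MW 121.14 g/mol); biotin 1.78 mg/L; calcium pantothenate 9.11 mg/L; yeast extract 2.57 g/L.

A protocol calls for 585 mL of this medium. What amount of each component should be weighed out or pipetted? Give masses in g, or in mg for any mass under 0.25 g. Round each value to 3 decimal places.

Scale factor relative to 1 L: 0.585.
calcium chloride: 3.97 mmol/L × 111 g/mol × 0.585 L ÷ 1000 = 0.258 g
sodium succinate hexahydrate: 31 mmol/L × 270.14 g/mol × 0.585 L ÷ 1000 = 4.899 g
Tris base: 94.3 mmol/L × 121.14 g/mol × 0.585 L ÷ 1000 = 6.683 g
biotin: 1.78 mg/L × 0.585 L = 1.041 mg
calcium pantothenate: 9.11 mg/L × 0.585 L = 5.329 mg
yeast extract: 2.57 g/L × 0.585 L = 1.503 g

calcium chloride 0.258 g; sodium succinate hexahydrate 4.899 g; Tris base 6.683 g; biotin 1.041 mg; calcium pantothenate 5.329 mg; yeast extract 1.503 g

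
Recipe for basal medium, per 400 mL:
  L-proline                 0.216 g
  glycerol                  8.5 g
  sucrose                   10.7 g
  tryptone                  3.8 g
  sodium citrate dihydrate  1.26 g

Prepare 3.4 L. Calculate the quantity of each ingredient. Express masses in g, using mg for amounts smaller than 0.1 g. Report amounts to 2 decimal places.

L-proline 1.84 g; glycerol 72.25 g; sucrose 90.95 g; tryptone 32.30 g; sodium citrate dihydrate 10.71 g

Ratio of target to recipe volume: 3400 / 400 = 8.5.
L-proline: 0.216 g × (3400 mL / 400 mL) = 1.84 g
glycerol: 8.5 g × (3400 mL / 400 mL) = 72.25 g
sucrose: 10.7 g × (3400 mL / 400 mL) = 90.95 g
tryptone: 3.8 g × (3400 mL / 400 mL) = 32.30 g
sodium citrate dihydrate: 1.26 g × (3400 mL / 400 mL) = 10.71 g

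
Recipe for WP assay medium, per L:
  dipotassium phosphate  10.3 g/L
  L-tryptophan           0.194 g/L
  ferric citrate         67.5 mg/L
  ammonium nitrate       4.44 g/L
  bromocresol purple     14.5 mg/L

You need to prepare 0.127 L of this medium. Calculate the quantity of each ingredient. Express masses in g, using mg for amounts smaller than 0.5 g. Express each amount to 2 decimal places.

Working volume: 0.127 L.
dipotassium phosphate: 10.3 g/L × 0.127 L = 1.31 g
L-tryptophan: 0.194 g/L × 0.127 L = 0.024638 g = 24.64 mg
ferric citrate: 67.5 mg/L × 0.127 L = 8.57 mg
ammonium nitrate: 4.44 g/L × 0.127 L = 0.56 g
bromocresol purple: 14.5 mg/L × 0.127 L = 1.84 mg

dipotassium phosphate 1.31 g; L-tryptophan 24.64 mg; ferric citrate 8.57 mg; ammonium nitrate 0.56 g; bromocresol purple 1.84 mg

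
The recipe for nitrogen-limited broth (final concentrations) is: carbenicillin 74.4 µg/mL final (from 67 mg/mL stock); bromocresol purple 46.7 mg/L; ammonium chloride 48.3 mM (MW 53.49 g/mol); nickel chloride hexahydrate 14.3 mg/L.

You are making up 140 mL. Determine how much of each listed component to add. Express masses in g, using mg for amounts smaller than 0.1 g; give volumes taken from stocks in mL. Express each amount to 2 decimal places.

carbenicillin 0.16 mL; bromocresol purple 6.54 mg; ammonium chloride 0.36 g; nickel chloride hexahydrate 2.00 mg

Working volume: 140 mL = 0.14 L.
carbenicillin: dilute stock: 74.4 µg/mL × 140 mL ÷ 67000 µg/mL = 0.16 mL
bromocresol purple: 46.7 mg/L × 0.14 L = 6.54 mg
ammonium chloride: 48.3 mmol/L × 53.49 g/mol × 0.14 L ÷ 1000 = 0.36 g
nickel chloride hexahydrate: 14.3 mg/L × 0.14 L = 2.00 mg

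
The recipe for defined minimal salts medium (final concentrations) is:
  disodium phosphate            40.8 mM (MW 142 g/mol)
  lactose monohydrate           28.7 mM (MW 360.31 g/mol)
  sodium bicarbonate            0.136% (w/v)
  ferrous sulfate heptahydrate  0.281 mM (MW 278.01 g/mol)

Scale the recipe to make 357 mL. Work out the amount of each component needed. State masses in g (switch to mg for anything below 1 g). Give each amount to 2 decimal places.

disodium phosphate 2.07 g; lactose monohydrate 3.69 g; sodium bicarbonate 485.52 mg; ferrous sulfate heptahydrate 27.89 mg

Working volume: 357 mL = 0.357 L.
disodium phosphate: 40.8 mmol/L × 142 g/mol × 0.357 L ÷ 1000 = 2.07 g
lactose monohydrate: 28.7 mmol/L × 360.31 g/mol × 0.357 L ÷ 1000 = 3.69 g
sodium bicarbonate: 0.136% w/v = 1.36 g/L → 1.36 × 0.357 L = 0.48552 g = 485.52 mg
ferrous sulfate heptahydrate: 0.281 mmol/L × 278.01 mg/mmol × 0.357 L = 27.89 mg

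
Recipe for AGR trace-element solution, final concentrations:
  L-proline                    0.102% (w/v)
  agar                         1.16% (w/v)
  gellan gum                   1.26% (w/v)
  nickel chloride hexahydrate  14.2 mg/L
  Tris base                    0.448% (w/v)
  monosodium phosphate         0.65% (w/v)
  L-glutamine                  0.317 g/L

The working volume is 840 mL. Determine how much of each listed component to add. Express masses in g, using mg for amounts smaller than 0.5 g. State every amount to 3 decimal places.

L-proline 0.857 g; agar 9.744 g; gellan gum 10.584 g; nickel chloride hexahydrate 11.928 mg; Tris base 3.763 g; monosodium phosphate 5.460 g; L-glutamine 266.280 mg

Target volume = 840 mL = 0.84 L.
L-proline: 0.102% w/v = 1.02 g/L → 1.02 × 0.84 L = 0.857 g
agar: 1.16% w/v = 11.6 g/L → 11.6 × 0.84 L = 9.744 g
gellan gum: 1.26 g per 100 mL × 840 mL ÷ 100 = 10.584 g
nickel chloride hexahydrate: 14.2 mg/L × 0.84 L = 11.928 mg
Tris base: 0.448% w/v = 4.48 g/L → 4.48 × 0.84 L = 3.763 g
monosodium phosphate: 0.65% w/v = 6.5 g/L → 6.5 × 0.84 L = 5.460 g
L-glutamine: 0.317 g/L × 0.84 L = 0.26628 g = 266.280 mg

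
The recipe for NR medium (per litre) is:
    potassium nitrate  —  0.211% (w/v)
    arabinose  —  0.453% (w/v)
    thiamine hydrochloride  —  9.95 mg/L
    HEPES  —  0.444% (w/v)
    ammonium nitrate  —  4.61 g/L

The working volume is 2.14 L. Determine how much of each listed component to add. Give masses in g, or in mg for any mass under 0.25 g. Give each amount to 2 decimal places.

Working volume: 2.14 L.
potassium nitrate: 0.211% w/v = 2.11 g/L → 2.11 × 2.14 L = 4.52 g
arabinose: 0.453 g per 100 mL × 2140 mL ÷ 100 = 9.69 g
thiamine hydrochloride: 9.95 mg/L × 2.14 L = 21.29 mg
HEPES: 0.444% w/v = 4.44 g/L → 4.44 × 2.14 L = 9.50 g
ammonium nitrate: 4.61 g/L × 2.14 L = 9.87 g

potassium nitrate 4.52 g; arabinose 9.69 g; thiamine hydrochloride 21.29 mg; HEPES 9.50 g; ammonium nitrate 9.87 g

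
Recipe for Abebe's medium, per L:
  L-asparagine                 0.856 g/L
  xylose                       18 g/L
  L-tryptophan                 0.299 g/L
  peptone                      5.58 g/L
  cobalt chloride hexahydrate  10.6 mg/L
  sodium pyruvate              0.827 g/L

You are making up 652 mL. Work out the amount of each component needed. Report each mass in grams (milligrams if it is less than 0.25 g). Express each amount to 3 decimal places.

Working volume: 652 mL = 0.652 L.
L-asparagine: 0.856 g/L × 0.652 L = 0.558 g
xylose: 18 g/L × 0.652 L = 11.736 g
L-tryptophan: 0.299 g/L × 0.652 L = 0.194948 g = 194.948 mg
peptone: 5.58 g/L × 0.652 L = 3.638 g
cobalt chloride hexahydrate: 10.6 mg/L × 0.652 L = 6.911 mg
sodium pyruvate: 0.827 g/L × 0.652 L = 0.539 g

L-asparagine 0.558 g; xylose 11.736 g; L-tryptophan 194.948 mg; peptone 3.638 g; cobalt chloride hexahydrate 6.911 mg; sodium pyruvate 0.539 g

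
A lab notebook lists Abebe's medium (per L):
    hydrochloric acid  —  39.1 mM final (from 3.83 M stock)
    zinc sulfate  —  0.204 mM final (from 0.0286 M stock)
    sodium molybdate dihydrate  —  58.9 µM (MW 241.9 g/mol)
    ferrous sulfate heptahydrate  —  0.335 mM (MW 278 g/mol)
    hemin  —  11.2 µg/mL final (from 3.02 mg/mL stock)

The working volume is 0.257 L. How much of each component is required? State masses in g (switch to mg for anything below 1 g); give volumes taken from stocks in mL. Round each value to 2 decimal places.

Scale factor relative to 1 L: 0.257.
hydrochloric acid: dilute stock: 39.1 mM × 257 mL ÷ 3830 mM = 2.62 mL
zinc sulfate: dilute stock: 0.204 mM × 257 mL ÷ 28.6 mM = 1.83 mL
sodium molybdate dihydrate: 58.9 µmol/L × 241.9 g/mol × 0.257 L ÷ 1000 = 3.66 mg
ferrous sulfate heptahydrate: 0.335 mmol/L × 278 mg/mmol × 0.257 L = 23.93 mg
hemin: dilute stock: 11.2 µg/mL × 257 mL ÷ 3020 µg/mL = 0.95 mL

hydrochloric acid 2.62 mL; zinc sulfate 1.83 mL; sodium molybdate dihydrate 3.66 mg; ferrous sulfate heptahydrate 23.93 mg; hemin 0.95 mL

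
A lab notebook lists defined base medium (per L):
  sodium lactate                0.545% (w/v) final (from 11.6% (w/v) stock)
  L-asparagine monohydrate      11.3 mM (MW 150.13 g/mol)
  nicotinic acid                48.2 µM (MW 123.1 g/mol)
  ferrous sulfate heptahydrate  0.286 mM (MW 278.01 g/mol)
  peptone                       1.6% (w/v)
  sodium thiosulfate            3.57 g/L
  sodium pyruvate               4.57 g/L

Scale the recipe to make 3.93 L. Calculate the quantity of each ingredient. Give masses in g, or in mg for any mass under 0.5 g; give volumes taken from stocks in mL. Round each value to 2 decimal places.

Working volume: 3.93 L.
sodium lactate: dilute stock: 0.545% ÷ 11.6% × 3930 mL = 184.64 mL
L-asparagine monohydrate: 11.3 mmol/L × 150.13 g/mol × 3.93 L ÷ 1000 = 6.67 g
nicotinic acid: 48.2 µmol/L × 123.1 g/mol × 3.93 L ÷ 1000 = 23.32 mg
ferrous sulfate heptahydrate: 0.286 mmol/L × 278.01 mg/mmol × 3.93 L = 312.48 mg
peptone: 1.6% w/v = 16 g/L → 16 × 3.93 L = 62.88 g
sodium thiosulfate: 3.57 g/L × 3.93 L = 14.03 g
sodium pyruvate: 4.57 g/L × 3.93 L = 17.96 g

sodium lactate 184.64 mL; L-asparagine monohydrate 6.67 g; nicotinic acid 23.32 mg; ferrous sulfate heptahydrate 312.48 mg; peptone 62.88 g; sodium thiosulfate 14.03 g; sodium pyruvate 17.96 g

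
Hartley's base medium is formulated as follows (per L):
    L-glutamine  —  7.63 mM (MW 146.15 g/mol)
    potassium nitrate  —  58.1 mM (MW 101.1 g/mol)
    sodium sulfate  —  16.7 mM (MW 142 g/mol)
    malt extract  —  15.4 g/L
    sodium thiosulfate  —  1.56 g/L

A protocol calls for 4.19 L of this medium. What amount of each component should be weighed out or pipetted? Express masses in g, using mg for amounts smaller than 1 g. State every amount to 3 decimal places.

Scale factor relative to 1 L: 4.19.
L-glutamine: 7.63 mmol/L × 146.15 g/mol × 4.19 L ÷ 1000 = 4.672 g
potassium nitrate: 58.1 mmol/L × 101.1 g/mol × 4.19 L ÷ 1000 = 24.612 g
sodium sulfate: 16.7 mmol/L × 142 g/mol × 4.19 L ÷ 1000 = 9.936 g
malt extract: 15.4 g/L × 4.19 L = 64.526 g
sodium thiosulfate: 1.56 g/L × 4.19 L = 6.536 g

L-glutamine 4.672 g; potassium nitrate 24.612 g; sodium sulfate 9.936 g; malt extract 64.526 g; sodium thiosulfate 6.536 g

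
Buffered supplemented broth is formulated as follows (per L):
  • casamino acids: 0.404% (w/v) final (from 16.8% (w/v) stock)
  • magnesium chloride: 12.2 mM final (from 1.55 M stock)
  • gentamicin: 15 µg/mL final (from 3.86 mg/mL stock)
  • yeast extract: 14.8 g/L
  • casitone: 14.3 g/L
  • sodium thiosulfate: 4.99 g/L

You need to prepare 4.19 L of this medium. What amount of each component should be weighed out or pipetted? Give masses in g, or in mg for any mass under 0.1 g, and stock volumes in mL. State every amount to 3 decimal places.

Working volume: 4.19 L.
casamino acids: C1V1 = C2V2 → 0.404% ÷ 16.8% × 4190 mL = 100.760 mL
magnesium chloride: dilute stock: 12.2 mM × 4190 mL ÷ 1550 mM = 32.979 mL
gentamicin: dilute stock: 15 µg/mL × 4190 mL ÷ 3860 µg/mL = 16.282 mL
yeast extract: 14.8 g/L × 4.19 L = 62.012 g
casitone: 14.3 g/L × 4.19 L = 59.917 g
sodium thiosulfate: 4.99 g/L × 4.19 L = 20.908 g

casamino acids 100.760 mL; magnesium chloride 32.979 mL; gentamicin 16.282 mL; yeast extract 62.012 g; casitone 59.917 g; sodium thiosulfate 20.908 g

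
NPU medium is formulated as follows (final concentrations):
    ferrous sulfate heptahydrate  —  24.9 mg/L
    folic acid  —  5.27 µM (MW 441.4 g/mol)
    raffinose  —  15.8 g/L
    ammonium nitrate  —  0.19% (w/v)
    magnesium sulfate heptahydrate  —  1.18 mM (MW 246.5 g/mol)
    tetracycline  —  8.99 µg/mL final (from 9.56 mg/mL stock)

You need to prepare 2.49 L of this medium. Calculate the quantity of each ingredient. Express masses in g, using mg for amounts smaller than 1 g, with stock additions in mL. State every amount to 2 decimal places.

ferrous sulfate heptahydrate 62.00 mg; folic acid 5.79 mg; raffinose 39.34 g; ammonium nitrate 4.73 g; magnesium sulfate heptahydrate 724.27 mg; tetracycline 2.34 mL

Working volume: 2.49 L.
ferrous sulfate heptahydrate: 24.9 mg/L × 2.49 L = 62.00 mg
folic acid: 5.27 µmol/L × 441.4 g/mol × 2.49 L ÷ 1000 = 5.79 mg
raffinose: 15.8 g/L × 2.49 L = 39.34 g
ammonium nitrate: 0.19 g per 100 mL × 2490 mL ÷ 100 = 4.73 g
magnesium sulfate heptahydrate: 1.18 mmol/L × 246.5 mg/mmol × 2.49 L = 724.27 mg
tetracycline: V = C2·V2/C1 = 8.99 µg/mL × 2490 mL ÷ 9560 µg/mL = 2.34 mL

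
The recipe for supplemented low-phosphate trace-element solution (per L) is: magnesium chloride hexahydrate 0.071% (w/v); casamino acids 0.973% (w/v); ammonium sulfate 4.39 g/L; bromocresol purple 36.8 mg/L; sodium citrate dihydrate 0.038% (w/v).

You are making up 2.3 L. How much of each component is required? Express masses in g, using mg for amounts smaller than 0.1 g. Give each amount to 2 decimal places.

magnesium chloride hexahydrate 1.63 g; casamino acids 22.38 g; ammonium sulfate 10.10 g; bromocresol purple 84.64 mg; sodium citrate dihydrate 0.87 g

Scale factor relative to 1 L: 2.3.
magnesium chloride hexahydrate: 0.071% w/v = 0.71 g/L → 0.71 × 2.3 L = 1.63 g
casamino acids: 0.973 g per 100 mL × 2300 mL ÷ 100 = 22.38 g
ammonium sulfate: 4.39 g/L × 2.3 L = 10.10 g
bromocresol purple: 36.8 mg/L × 2.3 L = 84.64 mg
sodium citrate dihydrate: 0.038 g per 100 mL × 2300 mL ÷ 100 = 0.87 g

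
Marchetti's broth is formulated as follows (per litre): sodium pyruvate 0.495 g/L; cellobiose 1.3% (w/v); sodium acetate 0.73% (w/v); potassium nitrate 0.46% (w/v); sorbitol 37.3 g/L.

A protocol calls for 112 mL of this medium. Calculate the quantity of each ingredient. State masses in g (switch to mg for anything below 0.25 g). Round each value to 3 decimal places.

sodium pyruvate 55.440 mg; cellobiose 1.456 g; sodium acetate 0.818 g; potassium nitrate 0.515 g; sorbitol 4.178 g

Scale factor relative to 1 L: 0.112.
sodium pyruvate: 0.495 g/L × 0.112 L = 0.05544 g = 55.440 mg
cellobiose: 1.3% w/v = 13 g/L → 13 × 0.112 L = 1.456 g
sodium acetate: 0.73% w/v = 7.3 g/L → 7.3 × 0.112 L = 0.818 g
potassium nitrate: 0.46% w/v = 4.6 g/L → 4.6 × 0.112 L = 0.515 g
sorbitol: 37.3 g/L × 0.112 L = 4.178 g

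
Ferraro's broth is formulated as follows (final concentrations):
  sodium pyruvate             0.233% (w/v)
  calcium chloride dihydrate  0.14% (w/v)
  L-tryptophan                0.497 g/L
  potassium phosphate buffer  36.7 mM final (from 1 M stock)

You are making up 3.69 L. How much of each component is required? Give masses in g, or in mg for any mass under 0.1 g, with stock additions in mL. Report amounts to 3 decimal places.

sodium pyruvate 8.598 g; calcium chloride dihydrate 5.166 g; L-tryptophan 1.834 g; potassium phosphate buffer 135.423 mL

Working volume: 3.69 L.
sodium pyruvate: 0.233 g per 100 mL × 3690 mL ÷ 100 = 8.598 g
calcium chloride dihydrate: 0.14% w/v = 1.4 g/L → 1.4 × 3.69 L = 5.166 g
L-tryptophan: 0.497 g/L × 3.69 L = 1.834 g
potassium phosphate buffer: C1V1 = C2V2 → 36.7 mM × 3690 mL ÷ 1000 mM = 135.423 mL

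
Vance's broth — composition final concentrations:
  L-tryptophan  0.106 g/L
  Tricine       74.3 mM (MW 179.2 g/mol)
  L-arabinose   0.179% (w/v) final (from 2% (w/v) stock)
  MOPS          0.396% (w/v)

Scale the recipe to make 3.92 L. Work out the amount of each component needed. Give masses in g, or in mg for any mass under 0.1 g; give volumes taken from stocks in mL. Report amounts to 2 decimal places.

Scale factor relative to 1 L: 3.92.
L-tryptophan: 0.106 g/L × 3.92 L = 0.42 g
Tricine: 74.3 mmol/L × 179.2 g/mol × 3.92 L ÷ 1000 = 52.19 g
L-arabinose: dilute stock: 0.179% ÷ 2% × 3920 mL = 350.84 mL
MOPS: 0.396% w/v = 3.96 g/L → 3.96 × 3.92 L = 15.52 g

L-tryptophan 0.42 g; Tricine 52.19 g; L-arabinose 350.84 mL; MOPS 15.52 g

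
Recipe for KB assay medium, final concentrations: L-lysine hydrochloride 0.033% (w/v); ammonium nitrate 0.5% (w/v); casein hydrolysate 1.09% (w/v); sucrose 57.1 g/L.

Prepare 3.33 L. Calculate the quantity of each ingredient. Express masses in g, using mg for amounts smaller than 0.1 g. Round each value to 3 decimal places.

Scale factor relative to 1 L: 3.33.
L-lysine hydrochloride: 0.033% w/v = 0.33 g/L → 0.33 × 3.33 L = 1.099 g
ammonium nitrate: 0.5 g per 100 mL × 3330 mL ÷ 100 = 16.650 g
casein hydrolysate: 1.09% w/v = 10.9 g/L → 10.9 × 3.33 L = 36.297 g
sucrose: 57.1 g/L × 3.33 L = 190.143 g

L-lysine hydrochloride 1.099 g; ammonium nitrate 16.650 g; casein hydrolysate 36.297 g; sucrose 190.143 g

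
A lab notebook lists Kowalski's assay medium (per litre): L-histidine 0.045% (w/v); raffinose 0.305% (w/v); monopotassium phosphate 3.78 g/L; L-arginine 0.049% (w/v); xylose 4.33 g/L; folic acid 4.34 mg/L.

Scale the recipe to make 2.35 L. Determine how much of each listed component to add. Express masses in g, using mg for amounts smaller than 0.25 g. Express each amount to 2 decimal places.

Working volume: 2.35 L.
L-histidine: 0.045 g per 100 mL × 2350 mL ÷ 100 = 1.06 g
raffinose: 0.305 g per 100 mL × 2350 mL ÷ 100 = 7.17 g
monopotassium phosphate: 3.78 g/L × 2.35 L = 8.88 g
L-arginine: 0.049 g per 100 mL × 2350 mL ÷ 100 = 1.15 g
xylose: 4.33 g/L × 2.35 L = 10.18 g
folic acid: 4.34 mg/L × 2.35 L = 10.20 mg

L-histidine 1.06 g; raffinose 7.17 g; monopotassium phosphate 8.88 g; L-arginine 1.15 g; xylose 10.18 g; folic acid 10.20 mg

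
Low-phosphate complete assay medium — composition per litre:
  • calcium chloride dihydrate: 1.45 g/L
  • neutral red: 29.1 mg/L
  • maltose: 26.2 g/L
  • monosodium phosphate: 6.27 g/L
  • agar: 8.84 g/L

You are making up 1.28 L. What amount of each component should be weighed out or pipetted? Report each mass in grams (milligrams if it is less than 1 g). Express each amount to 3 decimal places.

Working volume: 1.28 L.
calcium chloride dihydrate: 1.45 g/L × 1.28 L = 1.856 g
neutral red: 29.1 mg/L × 1.28 L = 37.248 mg
maltose: 26.2 g/L × 1.28 L = 33.536 g
monosodium phosphate: 6.27 g/L × 1.28 L = 8.026 g
agar: 8.84 g/L × 1.28 L = 11.315 g

calcium chloride dihydrate 1.856 g; neutral red 37.248 mg; maltose 33.536 g; monosodium phosphate 8.026 g; agar 11.315 g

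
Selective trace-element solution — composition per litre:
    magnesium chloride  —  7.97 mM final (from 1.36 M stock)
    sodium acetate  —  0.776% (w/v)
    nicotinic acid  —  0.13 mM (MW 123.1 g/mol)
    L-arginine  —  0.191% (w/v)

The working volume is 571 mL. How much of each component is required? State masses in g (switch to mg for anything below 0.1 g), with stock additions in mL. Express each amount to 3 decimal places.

magnesium chloride 3.346 mL; sodium acetate 4.431 g; nicotinic acid 9.138 mg; L-arginine 1.091 g

Target volume = 571 mL = 0.571 L.
magnesium chloride: C1V1 = C2V2 → 7.97 mM × 571 mL ÷ 1360 mM = 3.346 mL
sodium acetate: 0.776% w/v = 7.76 g/L → 7.76 × 0.571 L = 4.431 g
nicotinic acid: 0.13 mmol/L × 123.1 mg/mmol × 0.571 L = 9.138 mg
L-arginine: 0.191 g per 100 mL × 571 mL ÷ 100 = 1.091 g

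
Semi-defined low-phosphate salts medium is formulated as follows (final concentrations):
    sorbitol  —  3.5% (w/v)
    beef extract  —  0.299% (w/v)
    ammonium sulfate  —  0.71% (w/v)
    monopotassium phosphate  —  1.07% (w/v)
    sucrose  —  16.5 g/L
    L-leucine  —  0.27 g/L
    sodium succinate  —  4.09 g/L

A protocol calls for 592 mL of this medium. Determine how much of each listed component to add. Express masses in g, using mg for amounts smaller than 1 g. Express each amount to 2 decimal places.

sorbitol 20.72 g; beef extract 1.77 g; ammonium sulfate 4.20 g; monopotassium phosphate 6.33 g; sucrose 9.77 g; L-leucine 159.84 mg; sodium succinate 2.42 g

Working volume: 592 mL = 0.592 L.
sorbitol: 3.5% w/v = 35 g/L → 35 × 0.592 L = 20.72 g
beef extract: 0.299 g per 100 mL × 592 mL ÷ 100 = 1.77 g
ammonium sulfate: 0.71% w/v = 7.1 g/L → 7.1 × 0.592 L = 4.20 g
monopotassium phosphate: 1.07% w/v = 10.7 g/L → 10.7 × 0.592 L = 6.33 g
sucrose: 16.5 g/L × 0.592 L = 9.77 g
L-leucine: 0.27 g/L × 0.592 L = 0.15984 g = 159.84 mg
sodium succinate: 4.09 g/L × 0.592 L = 2.42 g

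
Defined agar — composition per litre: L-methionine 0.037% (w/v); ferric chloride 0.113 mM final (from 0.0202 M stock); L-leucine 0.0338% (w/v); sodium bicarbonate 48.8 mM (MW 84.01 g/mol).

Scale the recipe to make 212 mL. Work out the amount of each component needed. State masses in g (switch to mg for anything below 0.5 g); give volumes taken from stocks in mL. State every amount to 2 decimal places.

Working volume: 212 mL = 0.212 L.
L-methionine: 0.037% w/v = 0.37 g/L → 0.37 × 0.212 L = 0.07844 g = 78.44 mg
ferric chloride: dilute stock: 0.113 mM × 212 mL ÷ 20.2 mM = 1.19 mL
L-leucine: 0.0338% w/v = 0.338 g/L → 0.338 × 0.212 L = 0.071656 g = 71.66 mg
sodium bicarbonate: 48.8 mmol/L × 84.01 g/mol × 0.212 L ÷ 1000 = 0.87 g

L-methionine 78.44 mg; ferric chloride 1.19 mL; L-leucine 71.66 mg; sodium bicarbonate 0.87 g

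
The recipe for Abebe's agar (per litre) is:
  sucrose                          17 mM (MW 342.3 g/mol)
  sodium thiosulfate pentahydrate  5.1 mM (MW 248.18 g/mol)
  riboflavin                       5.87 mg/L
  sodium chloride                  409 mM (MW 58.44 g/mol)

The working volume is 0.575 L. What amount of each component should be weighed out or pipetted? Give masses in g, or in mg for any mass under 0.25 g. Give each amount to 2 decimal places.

sucrose 3.35 g; sodium thiosulfate pentahydrate 0.73 g; riboflavin 3.38 mg; sodium chloride 13.74 g

Working volume: 0.575 L.
sucrose: 17 mmol/L × 342.3 g/mol × 0.575 L ÷ 1000 = 3.35 g
sodium thiosulfate pentahydrate: 5.1 mmol/L × 248.18 g/mol × 0.575 L ÷ 1000 = 0.73 g
riboflavin: 5.87 mg/L × 0.575 L = 3.38 mg
sodium chloride: 409 mmol/L × 58.44 g/mol × 0.575 L ÷ 1000 = 13.74 g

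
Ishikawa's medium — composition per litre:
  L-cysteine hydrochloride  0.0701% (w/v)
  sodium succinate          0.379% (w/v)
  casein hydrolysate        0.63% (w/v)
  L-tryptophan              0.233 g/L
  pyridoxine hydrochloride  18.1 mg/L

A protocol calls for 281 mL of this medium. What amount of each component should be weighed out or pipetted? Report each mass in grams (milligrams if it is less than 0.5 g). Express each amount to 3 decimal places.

L-cysteine hydrochloride 196.981 mg; sodium succinate 1.065 g; casein hydrolysate 1.770 g; L-tryptophan 65.473 mg; pyridoxine hydrochloride 5.086 mg

Scale factor relative to 1 L: 0.281.
L-cysteine hydrochloride: 0.0701 g per 100 mL × 281 mL ÷ 100 = 0.196981 g = 196.981 mg
sodium succinate: 0.379% w/v = 3.79 g/L → 3.79 × 0.281 L = 1.065 g
casein hydrolysate: 0.63 g per 100 mL × 281 mL ÷ 100 = 1.770 g
L-tryptophan: 0.233 g/L × 0.281 L = 0.065473 g = 65.473 mg
pyridoxine hydrochloride: 18.1 mg/L × 0.281 L = 5.086 mg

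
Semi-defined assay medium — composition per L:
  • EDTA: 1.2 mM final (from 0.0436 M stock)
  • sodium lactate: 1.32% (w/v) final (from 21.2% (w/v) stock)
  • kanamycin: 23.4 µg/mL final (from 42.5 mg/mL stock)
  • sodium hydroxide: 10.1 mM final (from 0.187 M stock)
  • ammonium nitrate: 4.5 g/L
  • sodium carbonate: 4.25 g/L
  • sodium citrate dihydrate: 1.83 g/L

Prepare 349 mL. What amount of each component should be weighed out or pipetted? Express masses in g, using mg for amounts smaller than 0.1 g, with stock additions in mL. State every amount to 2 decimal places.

EDTA 9.61 mL; sodium lactate 21.73 mL; kanamycin 0.19 mL; sodium hydroxide 18.85 mL; ammonium nitrate 1.57 g; sodium carbonate 1.48 g; sodium citrate dihydrate 0.64 g

Target volume = 349 mL = 0.349 L.
EDTA: V = C2·V2/C1 = 1.2 mM × 349 mL ÷ 43.6 mM = 9.61 mL
sodium lactate: dilute stock: 1.32% ÷ 21.2% × 349 mL = 21.73 mL
kanamycin: C1V1 = C2V2 → 23.4 µg/mL × 349 mL ÷ 42500 µg/mL = 0.19 mL
sodium hydroxide: C1V1 = C2V2 → 10.1 mM × 349 mL ÷ 187 mM = 18.85 mL
ammonium nitrate: 4.5 g/L × 0.349 L = 1.57 g
sodium carbonate: 4.25 g/L × 0.349 L = 1.48 g
sodium citrate dihydrate: 1.83 g/L × 0.349 L = 0.64 g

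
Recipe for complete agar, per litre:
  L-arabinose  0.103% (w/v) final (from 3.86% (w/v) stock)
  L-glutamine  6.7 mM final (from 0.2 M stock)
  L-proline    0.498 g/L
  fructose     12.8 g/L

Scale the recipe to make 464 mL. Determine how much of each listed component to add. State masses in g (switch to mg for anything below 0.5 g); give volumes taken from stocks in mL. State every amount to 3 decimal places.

Scale factor relative to 1 L: 0.464.
L-arabinose: dilute stock: 0.103% ÷ 3.86% × 464 mL = 12.381 mL
L-glutamine: V = C2·V2/C1 = 6.7 mM × 464 mL ÷ 200 mM = 15.544 mL
L-proline: 0.498 g/L × 0.464 L = 0.231072 g = 231.072 mg
fructose: 12.8 g/L × 0.464 L = 5.939 g

L-arabinose 12.381 mL; L-glutamine 15.544 mL; L-proline 231.072 mg; fructose 5.939 g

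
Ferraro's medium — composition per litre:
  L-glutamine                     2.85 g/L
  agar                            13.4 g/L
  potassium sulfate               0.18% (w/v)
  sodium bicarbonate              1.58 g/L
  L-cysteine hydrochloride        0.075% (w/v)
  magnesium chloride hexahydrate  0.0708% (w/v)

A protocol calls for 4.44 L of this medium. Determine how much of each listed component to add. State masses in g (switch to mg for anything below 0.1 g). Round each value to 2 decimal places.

Scale factor relative to 1 L: 4.44.
L-glutamine: 2.85 g/L × 4.44 L = 12.65 g
agar: 13.4 g/L × 4.44 L = 59.50 g
potassium sulfate: 0.18% w/v = 1.8 g/L → 1.8 × 4.44 L = 7.99 g
sodium bicarbonate: 1.58 g/L × 4.44 L = 7.02 g
L-cysteine hydrochloride: 0.075% w/v = 0.75 g/L → 0.75 × 4.44 L = 3.33 g
magnesium chloride hexahydrate: 0.0708 g per 100 mL × 4440 mL ÷ 100 = 3.14 g

L-glutamine 12.65 g; agar 59.50 g; potassium sulfate 7.99 g; sodium bicarbonate 7.02 g; L-cysteine hydrochloride 3.33 g; magnesium chloride hexahydrate 3.14 g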